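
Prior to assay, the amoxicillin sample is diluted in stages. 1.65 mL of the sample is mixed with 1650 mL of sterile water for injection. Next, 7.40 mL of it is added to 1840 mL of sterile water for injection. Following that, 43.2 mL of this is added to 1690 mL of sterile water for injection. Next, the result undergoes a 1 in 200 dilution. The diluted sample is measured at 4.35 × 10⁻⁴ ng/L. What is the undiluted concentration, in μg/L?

872 μg/L

Overall dilution factor = 1001 × 249.6 × 40.12 × 200 = 2.01 × 10⁹.
Original = 4.35 × 10⁻⁴ ng/L × 2.01 × 10⁹ = 8.72 × 10⁵ ng/L = 872 μg/L.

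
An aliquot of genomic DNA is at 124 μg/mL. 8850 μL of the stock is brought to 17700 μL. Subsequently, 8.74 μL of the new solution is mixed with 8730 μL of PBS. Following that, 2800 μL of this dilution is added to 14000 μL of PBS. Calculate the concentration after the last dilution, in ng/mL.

Overall dilution factor = 2 × 999.9 × 6 = 1.20 × 10⁴.
124 μg/mL / 1.20 × 10⁴ = 0.0103 μg/mL = 10.3 ng/mL.

10.3 ng/mL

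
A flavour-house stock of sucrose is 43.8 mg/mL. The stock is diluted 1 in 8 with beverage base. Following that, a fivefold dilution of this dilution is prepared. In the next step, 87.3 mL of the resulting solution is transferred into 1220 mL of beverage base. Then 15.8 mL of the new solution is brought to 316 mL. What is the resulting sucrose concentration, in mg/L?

Overall dilution factor = 8 × 5 × 14.97 × 20 = 1.20 × 10⁴.
43.8 mg/mL / 1.20 × 10⁴ = 3.66 × 10⁻³ mg/mL = 3.66 mg/L.

3.66 mg/L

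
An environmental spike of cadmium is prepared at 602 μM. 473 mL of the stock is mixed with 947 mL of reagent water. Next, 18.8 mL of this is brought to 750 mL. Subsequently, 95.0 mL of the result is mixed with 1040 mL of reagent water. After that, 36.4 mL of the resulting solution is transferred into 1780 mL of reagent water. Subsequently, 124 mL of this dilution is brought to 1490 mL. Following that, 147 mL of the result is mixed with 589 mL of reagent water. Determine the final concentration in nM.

Overall dilution factor = 3.002 × 39.89 × 11.95 × 49.90 × 12.02 × 5.007 = 4.30 × 10⁶.
602 μM / 4.30 × 10⁶ = 1.40 × 10⁻⁴ μM = 0.140 nM.

0.140 nM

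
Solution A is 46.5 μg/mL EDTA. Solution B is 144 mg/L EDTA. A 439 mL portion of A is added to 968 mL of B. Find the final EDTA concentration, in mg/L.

114 mg/L

C_B = 144 mg/L = 144 μg/mL.
C_mix = (C_A·V_A + C_B·V_B)/(V_A + V_B) = (46.5×439 + 144×968) / 1407 = 114 μg/mL = 114 mg/L.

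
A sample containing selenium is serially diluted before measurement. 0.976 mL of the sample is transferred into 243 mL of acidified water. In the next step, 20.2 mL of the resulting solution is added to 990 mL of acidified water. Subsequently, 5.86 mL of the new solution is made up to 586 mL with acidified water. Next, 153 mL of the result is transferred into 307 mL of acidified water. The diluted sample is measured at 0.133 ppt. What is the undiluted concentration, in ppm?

Overall dilution factor = 250.0 × 50.01 × 100 × 3.007 = 3.76 × 10⁶.
Original = 0.133 ppt × 3.76 × 10⁶ = 5.00 × 10⁵ ppt = 0.500 ppm.

0.500 ppm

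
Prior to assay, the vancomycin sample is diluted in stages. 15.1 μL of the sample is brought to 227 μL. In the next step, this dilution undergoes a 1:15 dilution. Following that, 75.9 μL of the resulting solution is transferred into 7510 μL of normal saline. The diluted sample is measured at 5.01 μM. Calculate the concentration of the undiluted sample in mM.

Overall dilution factor = 15.03 × 15 × 99.95 = 2.25 × 10⁴.
Original = 5.01 μM × 2.25 × 10⁴ = 1.13 × 10⁵ μM = 113 mM.

113 mM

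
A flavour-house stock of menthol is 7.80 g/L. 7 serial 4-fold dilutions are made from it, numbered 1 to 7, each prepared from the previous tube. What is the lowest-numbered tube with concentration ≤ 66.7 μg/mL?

tube 4

Tube n has concentration 7.80 g/L / 4ⁿ.
Need 4ⁿ ≥ 7.80 g/L / 66.7 μg/mL = 117, so n ≥ 3.43.
First such tube: n = 4.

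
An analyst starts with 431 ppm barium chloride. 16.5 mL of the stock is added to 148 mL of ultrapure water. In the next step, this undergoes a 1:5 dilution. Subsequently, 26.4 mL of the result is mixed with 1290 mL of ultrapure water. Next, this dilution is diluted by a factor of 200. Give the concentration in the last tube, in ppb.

Overall dilution factor = 9.970 × 5 × 49.86 × 200 = 4.97 × 10⁵.
431 ppm / 4.97 × 10⁵ = 8.67 × 10⁻⁴ ppm = 0.867 ppb.

0.867 ppb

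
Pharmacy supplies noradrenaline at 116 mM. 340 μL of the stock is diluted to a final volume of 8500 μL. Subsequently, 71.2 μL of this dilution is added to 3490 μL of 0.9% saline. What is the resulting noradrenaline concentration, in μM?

92.8 μM

Overall dilution factor = 25 × 50.02 = 1250.
116 mM / 1250 = 0.0928 mM = 92.8 μM.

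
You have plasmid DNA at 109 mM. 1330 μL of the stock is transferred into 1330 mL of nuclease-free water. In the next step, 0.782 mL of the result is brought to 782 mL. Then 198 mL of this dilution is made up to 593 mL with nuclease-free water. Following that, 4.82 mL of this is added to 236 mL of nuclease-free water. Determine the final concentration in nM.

Overall dilution factor = 1001 × 1000 × 2.995 × 49.96 = 1.50 × 10⁸.
109 mM / 1.50 × 10⁸ = 7.28 × 10⁻⁷ mM = 0.728 nM.

0.728 nM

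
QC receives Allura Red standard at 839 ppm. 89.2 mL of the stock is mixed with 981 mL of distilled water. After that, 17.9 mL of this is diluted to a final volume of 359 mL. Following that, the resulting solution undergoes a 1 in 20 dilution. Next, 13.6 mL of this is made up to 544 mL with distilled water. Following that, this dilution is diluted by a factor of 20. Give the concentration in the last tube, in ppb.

Overall dilution factor = 12.00 × 20.06 × 20 × 40 × 20 = 3.85 × 10⁶.
839 ppm / 3.85 × 10⁶ = 2.18 × 10⁻⁴ ppm = 0.218 ppb.

0.218 ppb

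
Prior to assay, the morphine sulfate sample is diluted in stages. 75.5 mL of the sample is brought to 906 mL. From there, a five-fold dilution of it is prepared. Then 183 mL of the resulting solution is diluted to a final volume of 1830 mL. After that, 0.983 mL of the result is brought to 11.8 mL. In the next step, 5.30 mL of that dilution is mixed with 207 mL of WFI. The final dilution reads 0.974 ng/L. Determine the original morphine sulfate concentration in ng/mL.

Overall dilution factor = 12 × 5 × 10 × 12.00 × 40.06 = 2.89 × 10⁵.
Original = 0.974 ng/L × 2.89 × 10⁵ = 2.81 × 10⁵ ng/L = 281 ng/mL.

281 ng/mL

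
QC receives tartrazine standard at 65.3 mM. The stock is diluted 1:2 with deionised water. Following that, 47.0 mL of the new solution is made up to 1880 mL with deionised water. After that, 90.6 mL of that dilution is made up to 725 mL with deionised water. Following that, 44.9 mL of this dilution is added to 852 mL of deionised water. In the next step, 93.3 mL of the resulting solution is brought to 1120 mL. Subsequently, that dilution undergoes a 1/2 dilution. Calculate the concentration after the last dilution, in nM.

213 nM

Overall dilution factor = 2 × 40 × 8.002 × 19.98 × 12.00 × 2 = 3.07 × 10⁵.
65.3 mM / 3.07 × 10⁵ = 2.13 × 10⁻⁴ mM = 213 nM.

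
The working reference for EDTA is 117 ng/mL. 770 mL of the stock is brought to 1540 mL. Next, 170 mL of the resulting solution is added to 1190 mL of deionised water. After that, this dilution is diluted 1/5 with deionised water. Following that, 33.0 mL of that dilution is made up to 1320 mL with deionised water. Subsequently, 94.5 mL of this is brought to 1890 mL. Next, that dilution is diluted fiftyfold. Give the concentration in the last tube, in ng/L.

0.0366 ng/L

Overall dilution factor = 2 × 8 × 5 × 40 × 20 × 50 = 3.20 × 10⁶.
117 ng/mL / 3.20 × 10⁶ = 3.66 × 10⁻⁵ ng/mL = 0.0366 ng/L.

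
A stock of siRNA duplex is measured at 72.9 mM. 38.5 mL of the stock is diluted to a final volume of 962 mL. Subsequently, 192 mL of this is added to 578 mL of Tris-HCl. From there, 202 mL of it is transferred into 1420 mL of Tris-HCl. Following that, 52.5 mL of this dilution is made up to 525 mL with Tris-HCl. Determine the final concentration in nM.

Overall dilution factor = 24.99 × 4.010 × 8.030 × 10 = 8046.
72.9 mM / 8046 = 9.06 × 10⁻³ mM = 9060 nM.

9060 nM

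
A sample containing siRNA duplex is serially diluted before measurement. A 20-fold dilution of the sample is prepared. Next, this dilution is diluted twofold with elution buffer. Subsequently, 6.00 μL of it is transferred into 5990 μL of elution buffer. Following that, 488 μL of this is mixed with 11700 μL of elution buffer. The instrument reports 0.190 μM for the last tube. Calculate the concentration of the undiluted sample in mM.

Overall dilution factor = 20 × 2 × 999.3 × 24.98 = 9.98 × 10⁵.
Original = 0.190 μM × 9.98 × 10⁵ = 1.90 × 10⁵ μM = 190 mM.

190 mM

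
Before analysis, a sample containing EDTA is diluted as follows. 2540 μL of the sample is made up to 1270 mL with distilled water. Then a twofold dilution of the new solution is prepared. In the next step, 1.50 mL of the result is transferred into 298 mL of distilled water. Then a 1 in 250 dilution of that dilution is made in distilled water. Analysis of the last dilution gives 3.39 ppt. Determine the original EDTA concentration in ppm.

Overall dilution factor = 500 × 2 × 199.7 × 250 = 4.99 × 10⁷.
Original = 3.39 ppt × 4.99 × 10⁷ = 1.69 × 10⁸ ppt = 169 ppm.

169 ppm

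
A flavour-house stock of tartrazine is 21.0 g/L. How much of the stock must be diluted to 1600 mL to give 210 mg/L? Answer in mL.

16.0 mL

210 mg/L = 0.210 g/L.
V₁ = C₂V₂/C₁ = 0.210 × 1600 / 21.0 = 16.0 mL.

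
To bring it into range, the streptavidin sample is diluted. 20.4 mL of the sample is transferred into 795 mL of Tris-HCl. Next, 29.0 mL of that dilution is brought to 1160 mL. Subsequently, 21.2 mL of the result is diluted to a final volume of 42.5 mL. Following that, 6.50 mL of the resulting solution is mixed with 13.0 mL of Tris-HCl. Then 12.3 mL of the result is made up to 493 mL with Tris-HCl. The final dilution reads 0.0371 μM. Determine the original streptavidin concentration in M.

0.0143 M

Overall dilution factor = 39.97 × 40 × 2.005 × 3 × 40.08 = 3.85 × 10⁵.
Original = 0.0371 μM × 3.85 × 10⁵ = 1.43 × 10⁴ μM = 0.0143 M.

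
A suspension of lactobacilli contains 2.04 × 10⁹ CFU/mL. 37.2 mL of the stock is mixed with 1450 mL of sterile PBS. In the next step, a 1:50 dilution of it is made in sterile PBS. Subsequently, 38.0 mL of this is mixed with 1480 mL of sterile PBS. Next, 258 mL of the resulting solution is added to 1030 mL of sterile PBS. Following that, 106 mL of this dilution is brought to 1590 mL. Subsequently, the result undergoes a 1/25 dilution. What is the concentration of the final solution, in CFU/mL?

Overall dilution factor = 39.98 × 50 × 39.95 × 4.992 × 15 × 25 = 1.49 × 10⁸.
2.04 × 10⁹ CFU/mL / 1.49 × 10⁸ = 13.6 CFU/mL.

13.6 CFU/mL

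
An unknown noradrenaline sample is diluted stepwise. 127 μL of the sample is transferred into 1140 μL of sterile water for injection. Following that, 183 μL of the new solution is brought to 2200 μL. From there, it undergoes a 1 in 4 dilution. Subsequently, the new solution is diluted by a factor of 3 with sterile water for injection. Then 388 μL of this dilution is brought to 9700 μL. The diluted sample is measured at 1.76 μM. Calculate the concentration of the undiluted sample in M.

Overall dilution factor = 9.976 × 12.02 × 4 × 3 × 25 = 3.60 × 10⁴.
Original = 1.76 μM × 3.60 × 10⁴ = 6.33 × 10⁴ μM = 0.0633 M.

0.0633 M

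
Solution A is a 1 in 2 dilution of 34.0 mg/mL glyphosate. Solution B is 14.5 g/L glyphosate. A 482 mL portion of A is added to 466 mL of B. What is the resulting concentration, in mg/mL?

15.8 mg/mL

C_A = 34.0 mg/mL / 2 = 17.0 mg/mL.
C_B = 14.5 g/L = 14.5 mg/mL.
C_mix = (C_A·V_A + C_B·V_B)/(V_A + V_B) = (17.0×482 + 14.5×466) / 948.0 = 15.8 mg/mL.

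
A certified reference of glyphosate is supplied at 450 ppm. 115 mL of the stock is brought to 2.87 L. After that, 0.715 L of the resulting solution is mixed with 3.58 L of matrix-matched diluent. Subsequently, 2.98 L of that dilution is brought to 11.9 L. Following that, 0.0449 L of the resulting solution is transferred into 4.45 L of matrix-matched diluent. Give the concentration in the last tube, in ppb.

7.51 ppb

Overall dilution factor = 24.96 × 6.007 × 3.993 × 100.1 = 5.99 × 10⁴.
450 ppm / 5.99 × 10⁴ = 7.51 × 10⁻³ ppm = 7.51 ppb.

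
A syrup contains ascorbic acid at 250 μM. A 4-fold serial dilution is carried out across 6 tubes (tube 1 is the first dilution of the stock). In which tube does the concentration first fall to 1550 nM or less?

Tube n has concentration 250 μM / 4ⁿ.
Need 4ⁿ ≥ 250 μM / 1550 nM = 161, so n ≥ 3.67.
First such tube: n = 4.

tube 4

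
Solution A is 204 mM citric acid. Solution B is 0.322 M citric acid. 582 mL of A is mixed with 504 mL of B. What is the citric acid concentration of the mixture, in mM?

259 mM

C_B = 0.322 M = 322 mM.
C_mix = (C_A·V_A + C_B·V_B)/(V_A + V_B) = (204×582 + 322×504) / 1086 = 259 mM.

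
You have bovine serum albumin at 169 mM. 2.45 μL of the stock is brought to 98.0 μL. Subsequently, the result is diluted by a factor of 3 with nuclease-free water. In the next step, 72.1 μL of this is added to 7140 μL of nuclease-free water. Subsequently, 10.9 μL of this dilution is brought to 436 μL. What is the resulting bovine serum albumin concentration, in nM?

Overall dilution factor = 40 × 3 × 100.0 × 40 = 4.80 × 10⁵.
169 mM / 4.80 × 10⁵ = 3.52 × 10⁻⁴ mM = 352 nM.

352 nM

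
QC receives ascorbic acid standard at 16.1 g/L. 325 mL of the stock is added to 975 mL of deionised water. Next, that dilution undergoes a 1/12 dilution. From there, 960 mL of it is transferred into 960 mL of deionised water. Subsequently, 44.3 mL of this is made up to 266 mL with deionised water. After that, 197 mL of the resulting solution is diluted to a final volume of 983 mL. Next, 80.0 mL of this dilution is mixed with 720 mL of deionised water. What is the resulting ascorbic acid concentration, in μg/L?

Overall dilution factor = 4 × 12 × 2 × 6.005 × 4.990 × 10 = 2.88 × 10⁴.
16.1 g/L / 2.88 × 10⁴ = 5.60 × 10⁻⁴ g/L = 560 μg/L.

560 μg/L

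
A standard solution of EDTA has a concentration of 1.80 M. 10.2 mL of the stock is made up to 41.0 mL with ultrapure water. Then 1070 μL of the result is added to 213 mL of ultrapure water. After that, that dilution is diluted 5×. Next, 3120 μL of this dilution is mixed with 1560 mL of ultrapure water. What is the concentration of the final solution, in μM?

Overall dilution factor = 4.020 × 200.1 × 5 × 501 = 2.01 × 10⁶.
1.80 M / 2.01 × 10⁶ = 8.94 × 10⁻⁷ M = 0.894 μM.

0.894 μM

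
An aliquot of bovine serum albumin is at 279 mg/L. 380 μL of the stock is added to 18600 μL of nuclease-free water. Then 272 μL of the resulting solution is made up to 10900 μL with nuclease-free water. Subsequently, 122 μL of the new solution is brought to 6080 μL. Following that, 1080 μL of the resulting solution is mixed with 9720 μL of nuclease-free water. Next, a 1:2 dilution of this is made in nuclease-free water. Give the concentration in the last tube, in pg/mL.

Overall dilution factor = 49.95 × 40.07 × 49.84 × 10 × 2 = 2.00 × 10⁶.
279 mg/L / 2.00 × 10⁶ = 1.40 × 10⁻⁴ mg/L = 140 pg/mL.

140 pg/mL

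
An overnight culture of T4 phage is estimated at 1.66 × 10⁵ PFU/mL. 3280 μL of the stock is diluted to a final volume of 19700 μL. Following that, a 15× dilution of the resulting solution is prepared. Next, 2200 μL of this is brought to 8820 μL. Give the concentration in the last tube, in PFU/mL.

Overall dilution factor = 6.006 × 15 × 4.009 = 361.
1.66 × 10⁵ PFU/mL / 361 = 460 PFU/mL.

460 PFU/mL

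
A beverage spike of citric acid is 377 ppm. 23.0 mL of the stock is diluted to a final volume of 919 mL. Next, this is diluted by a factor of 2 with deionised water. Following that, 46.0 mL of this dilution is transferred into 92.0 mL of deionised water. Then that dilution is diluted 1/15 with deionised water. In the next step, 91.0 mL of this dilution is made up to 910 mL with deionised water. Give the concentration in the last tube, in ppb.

Overall dilution factor = 39.96 × 2 × 3 × 15 × 10 = 3.60 × 10⁴.
377 ppm / 3.60 × 10⁴ = 0.0105 ppm = 10.5 ppb.

10.5 ppb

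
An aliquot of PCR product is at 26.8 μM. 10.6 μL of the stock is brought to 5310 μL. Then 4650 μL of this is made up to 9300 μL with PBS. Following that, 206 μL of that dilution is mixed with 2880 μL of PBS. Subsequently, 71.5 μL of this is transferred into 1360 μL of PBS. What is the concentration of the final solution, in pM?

89.2 pM

Overall dilution factor = 500.9 × 2 × 14.98 × 20.02 = 3.00 × 10⁵.
26.8 μM / 3.00 × 10⁵ = 8.92 × 10⁻⁵ μM = 89.2 pM.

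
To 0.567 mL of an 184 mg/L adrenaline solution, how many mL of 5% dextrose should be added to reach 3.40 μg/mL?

30.1 mL

3.40 μg/mL = 3.40 mg/L.
V₂ = C₁V₁/C₂ = 184 × 0.567 / 3.40 = 30.7 mL.
Diluent to add = V₂ − V₁ = 30.7 − 0.567 = 30.1 mL.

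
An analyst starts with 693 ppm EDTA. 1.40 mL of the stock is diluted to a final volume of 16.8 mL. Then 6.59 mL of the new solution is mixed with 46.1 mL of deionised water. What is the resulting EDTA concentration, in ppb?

Overall dilution factor = 12 × 7.995 = 95.9.
693 ppm / 95.9 = 7.22 ppm = 7220 ppb.

7220 ppb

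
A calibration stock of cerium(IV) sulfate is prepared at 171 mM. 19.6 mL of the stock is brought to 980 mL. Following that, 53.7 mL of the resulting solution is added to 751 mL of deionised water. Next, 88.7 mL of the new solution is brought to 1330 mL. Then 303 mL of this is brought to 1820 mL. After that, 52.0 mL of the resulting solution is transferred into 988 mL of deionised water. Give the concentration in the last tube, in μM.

0.127 μM

Overall dilution factor = 50 × 14.99 × 14.99 × 6.007 × 20 = 1.35 × 10⁶.
171 mM / 1.35 × 10⁶ = 1.27 × 10⁻⁴ mM = 0.127 μM.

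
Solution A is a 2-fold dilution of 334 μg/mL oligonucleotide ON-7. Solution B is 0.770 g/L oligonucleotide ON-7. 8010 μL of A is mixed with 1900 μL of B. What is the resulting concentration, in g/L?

C_A = 334 μg/mL / 2 = 167 μg/mL.
C_B = 0.770 g/L = 770 μg/mL.
C_mix = (C_A·V_A + C_B·V_B)/(V_A + V_B) = (167×8010 + 770×1900) / 9910 = 283 μg/mL = 0.283 g/L.

0.283 g/L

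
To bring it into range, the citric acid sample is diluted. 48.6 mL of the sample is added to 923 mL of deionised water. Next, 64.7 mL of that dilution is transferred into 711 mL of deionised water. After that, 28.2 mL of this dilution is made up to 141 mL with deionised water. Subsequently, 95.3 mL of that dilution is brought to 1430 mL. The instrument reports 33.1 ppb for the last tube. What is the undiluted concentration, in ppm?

595 ppm

Overall dilution factor = 19.99 × 11.99 × 5 × 15.01 = 1.80 × 10⁴.
Original = 33.1 ppb × 1.80 × 10⁴ = 5.95 × 10⁵ ppb = 595 ppm.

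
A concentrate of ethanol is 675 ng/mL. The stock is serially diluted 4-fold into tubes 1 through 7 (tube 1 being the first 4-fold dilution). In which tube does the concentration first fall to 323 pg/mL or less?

tube 6

Tube n has concentration 675 ng/mL / 4ⁿ.
Need 4ⁿ ≥ 675 ng/mL / 323 pg/mL = 2090, so n ≥ 5.51.
First such tube: n = 6.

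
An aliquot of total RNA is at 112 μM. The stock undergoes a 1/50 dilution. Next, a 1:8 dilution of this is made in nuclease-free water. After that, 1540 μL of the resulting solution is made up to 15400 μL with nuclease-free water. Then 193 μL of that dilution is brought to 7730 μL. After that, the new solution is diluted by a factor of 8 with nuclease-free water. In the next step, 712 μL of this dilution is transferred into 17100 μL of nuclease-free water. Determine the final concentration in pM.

3.49 pM

Overall dilution factor = 50 × 8 × 10 × 40.05 × 8 × 25.02 = 3.21 × 10⁷.
112 μM / 3.21 × 10⁷ = 3.49 × 10⁻⁶ μM = 3.49 pM.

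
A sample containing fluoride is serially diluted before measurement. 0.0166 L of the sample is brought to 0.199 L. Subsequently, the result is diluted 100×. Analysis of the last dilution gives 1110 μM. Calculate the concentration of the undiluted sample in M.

Overall dilution factor = 11.99 × 100 = 1199.
Original = 1110 μM × 1199 = 1.33 × 10⁶ μM = 1.33 M.

1.33 M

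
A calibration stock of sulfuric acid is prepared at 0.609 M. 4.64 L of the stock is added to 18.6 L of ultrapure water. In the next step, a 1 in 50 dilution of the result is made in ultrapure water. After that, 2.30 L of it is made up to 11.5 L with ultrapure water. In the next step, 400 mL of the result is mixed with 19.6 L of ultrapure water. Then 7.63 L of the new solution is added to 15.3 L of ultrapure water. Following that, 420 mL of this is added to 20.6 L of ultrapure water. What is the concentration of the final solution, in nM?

Overall dilution factor = 5.009 × 50 × 5 × 50 × 3.005 × 50.05 = 9.42 × 10⁶.
0.609 M / 9.42 × 10⁶ = 6.47 × 10⁻⁸ M = 64.7 nM.

64.7 nM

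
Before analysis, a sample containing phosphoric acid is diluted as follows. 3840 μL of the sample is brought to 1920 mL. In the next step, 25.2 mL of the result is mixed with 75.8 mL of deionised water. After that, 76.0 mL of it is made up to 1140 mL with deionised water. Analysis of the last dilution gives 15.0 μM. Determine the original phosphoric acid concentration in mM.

Overall dilution factor = 500 × 4.008 × 15 = 3.01 × 10⁴.
Original = 15.0 μM × 3.01 × 10⁴ = 4.51 × 10⁵ μM = 451 mM.

451 mM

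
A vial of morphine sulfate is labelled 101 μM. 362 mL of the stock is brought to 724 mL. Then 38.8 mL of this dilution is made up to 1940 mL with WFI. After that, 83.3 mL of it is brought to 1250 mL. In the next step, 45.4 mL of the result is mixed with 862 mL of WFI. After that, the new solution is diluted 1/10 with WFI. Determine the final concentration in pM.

Overall dilution factor = 2 × 50 × 15.01 × 19.99 × 10 = 3.00 × 10⁵.
101 μM / 3.00 × 10⁵ = 3.37 × 10⁻⁴ μM = 337 pM.

337 pM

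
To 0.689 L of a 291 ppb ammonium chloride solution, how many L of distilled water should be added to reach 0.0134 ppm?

0.0134 ppm = 13.4 ppb.
V₂ = C₁V₁/C₂ = 291 × 0.689 / 13.4 = 15.0 L.
Diluent to add = V₂ − V₁ = 15.0 − 0.689 = 14.3 L.

14.3 L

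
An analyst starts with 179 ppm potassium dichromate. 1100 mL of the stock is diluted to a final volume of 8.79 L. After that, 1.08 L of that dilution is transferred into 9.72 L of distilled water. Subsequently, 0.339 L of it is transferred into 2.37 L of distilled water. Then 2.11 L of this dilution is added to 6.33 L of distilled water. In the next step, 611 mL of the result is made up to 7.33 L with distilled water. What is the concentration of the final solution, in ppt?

Overall dilution factor = 7.991 × 10 × 7.991 × 4 × 12.00 = 3.06 × 10⁴.
179 ppm / 3.06 × 10⁴ = 5.84 × 10⁻³ ppm = 5840 ppt.

5840 ppt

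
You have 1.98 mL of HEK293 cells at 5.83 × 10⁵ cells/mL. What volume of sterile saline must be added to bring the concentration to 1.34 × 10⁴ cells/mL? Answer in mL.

84.2 mL

V₂ = C₁V₁/C₂ = 5.83 × 10⁵ × 1.98 / 1.34 × 10⁴ = 86.1 mL.
Diluent to add = V₂ − V₁ = 86.1 − 1.98 = 84.2 mL.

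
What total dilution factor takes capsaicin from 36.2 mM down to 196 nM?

1.85 × 10⁵

Factor = C₀/C_target = 36.2 mM / 196 nM = 1.85 × 10⁵.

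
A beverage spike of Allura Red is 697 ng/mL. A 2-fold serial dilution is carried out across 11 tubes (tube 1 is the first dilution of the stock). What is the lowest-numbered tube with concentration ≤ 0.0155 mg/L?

Tube n has concentration 697 ng/mL / 2ⁿ.
Need 2ⁿ ≥ 697 ng/mL / 0.0155 mg/L = 45.0, so n ≥ 5.49.
First such tube: n = 6.

tube 6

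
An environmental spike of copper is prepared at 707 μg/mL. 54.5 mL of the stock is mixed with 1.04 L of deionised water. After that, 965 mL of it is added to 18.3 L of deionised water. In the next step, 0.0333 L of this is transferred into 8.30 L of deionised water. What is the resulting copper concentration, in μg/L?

Overall dilution factor = 20.08 × 19.96 × 250.2 = 1.00 × 10⁵.
707 μg/mL / 1.00 × 10⁵ = 7.05 × 10⁻³ μg/mL = 7.05 μg/L.

7.05 μg/L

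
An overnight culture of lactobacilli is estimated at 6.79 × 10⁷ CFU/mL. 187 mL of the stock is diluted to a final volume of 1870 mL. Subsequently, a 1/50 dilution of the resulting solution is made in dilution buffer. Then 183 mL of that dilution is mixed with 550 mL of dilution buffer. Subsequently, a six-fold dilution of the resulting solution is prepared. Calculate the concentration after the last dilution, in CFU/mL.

5650 CFU/mL

Overall dilution factor = 10 × 50 × 4.005 × 6 = 1.20 × 10⁴.
6.79 × 10⁷ CFU/mL / 1.20 × 10⁴ = 5650 CFU/mL.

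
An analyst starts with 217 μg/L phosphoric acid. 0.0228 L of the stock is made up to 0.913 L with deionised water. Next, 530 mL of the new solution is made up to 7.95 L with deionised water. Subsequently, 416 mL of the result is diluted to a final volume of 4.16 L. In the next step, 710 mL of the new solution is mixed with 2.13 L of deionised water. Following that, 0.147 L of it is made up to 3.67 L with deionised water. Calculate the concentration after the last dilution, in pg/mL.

Overall dilution factor = 40.04 × 15 × 10 × 4 × 24.97 = 6.00 × 10⁵.
217 μg/L / 6.00 × 10⁵ = 3.62 × 10⁻⁴ μg/L = 0.362 pg/mL.

0.362 pg/mL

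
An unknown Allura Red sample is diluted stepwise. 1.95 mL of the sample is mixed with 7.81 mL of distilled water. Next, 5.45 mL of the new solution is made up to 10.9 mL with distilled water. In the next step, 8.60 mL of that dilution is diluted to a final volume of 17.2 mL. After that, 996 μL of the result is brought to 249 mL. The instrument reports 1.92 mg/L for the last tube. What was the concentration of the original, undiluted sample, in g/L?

9.61 g/L

Overall dilution factor = 5.005 × 2 × 2 × 250 = 5005.
Original = 1.92 mg/L × 5005 = 9610 mg/L = 9.61 g/L.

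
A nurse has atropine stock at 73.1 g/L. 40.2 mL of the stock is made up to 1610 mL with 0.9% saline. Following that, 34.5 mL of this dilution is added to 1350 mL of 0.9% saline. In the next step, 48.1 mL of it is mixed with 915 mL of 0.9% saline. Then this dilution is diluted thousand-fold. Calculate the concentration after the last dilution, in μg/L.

2.27 μg/L

Overall dilution factor = 40.05 × 40.13 × 20.02 × 1000 = 3.22 × 10⁷.
73.1 g/L / 3.22 × 10⁷ = 2.27 × 10⁻⁶ g/L = 2.27 μg/L.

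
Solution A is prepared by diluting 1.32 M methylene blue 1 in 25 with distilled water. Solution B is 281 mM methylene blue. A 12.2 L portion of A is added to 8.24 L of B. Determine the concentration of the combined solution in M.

C_A = 1.32 M / 25 = 0.0528 M.
C_B = 281 mM = 0.281 M.
C_mix = (C_A·V_A + C_B·V_B)/(V_A + V_B) = (0.0528×12.2 + 0.281×8.24) / 20.44 = 0.145 M.

0.145 M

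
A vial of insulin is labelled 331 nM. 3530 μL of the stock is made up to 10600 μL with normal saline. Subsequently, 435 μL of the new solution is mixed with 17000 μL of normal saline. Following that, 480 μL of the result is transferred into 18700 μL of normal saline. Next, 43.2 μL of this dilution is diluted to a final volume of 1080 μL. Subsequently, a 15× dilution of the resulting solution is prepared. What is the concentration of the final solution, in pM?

0.184 pM

Overall dilution factor = 3.003 × 40.08 × 39.96 × 25 × 15 = 1.80 × 10⁶.
331 nM / 1.80 × 10⁶ = 1.84 × 10⁻⁴ nM = 0.184 pM.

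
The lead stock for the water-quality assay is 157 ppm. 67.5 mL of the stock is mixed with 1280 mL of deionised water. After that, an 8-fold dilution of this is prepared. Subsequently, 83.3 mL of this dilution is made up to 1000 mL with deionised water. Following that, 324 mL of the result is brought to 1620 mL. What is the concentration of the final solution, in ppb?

Overall dilution factor = 19.96 × 8 × 12.00 × 5 = 9586.
157 ppm / 9586 = 0.0164 ppm = 16.4 ppb.

16.4 ppb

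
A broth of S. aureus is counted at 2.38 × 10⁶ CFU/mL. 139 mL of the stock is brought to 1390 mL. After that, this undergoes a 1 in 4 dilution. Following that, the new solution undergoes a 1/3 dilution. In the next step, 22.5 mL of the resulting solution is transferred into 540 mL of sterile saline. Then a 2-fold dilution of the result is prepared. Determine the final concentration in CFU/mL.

Overall dilution factor = 10 × 4 × 3 × 25 × 2 = 6000.
2.38 × 10⁶ CFU/mL / 6000 = 397 CFU/mL.

397 CFU/mL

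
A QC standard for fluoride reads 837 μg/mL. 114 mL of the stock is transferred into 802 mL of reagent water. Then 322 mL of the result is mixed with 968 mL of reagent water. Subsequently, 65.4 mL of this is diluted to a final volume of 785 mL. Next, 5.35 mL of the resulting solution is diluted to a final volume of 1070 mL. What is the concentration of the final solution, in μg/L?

Overall dilution factor = 8.035 × 4.006 × 12.00 × 200 = 7.73 × 10⁴.
837 μg/mL / 7.73 × 10⁴ = 0.0108 μg/mL = 10.8 μg/L.

10.8 μg/L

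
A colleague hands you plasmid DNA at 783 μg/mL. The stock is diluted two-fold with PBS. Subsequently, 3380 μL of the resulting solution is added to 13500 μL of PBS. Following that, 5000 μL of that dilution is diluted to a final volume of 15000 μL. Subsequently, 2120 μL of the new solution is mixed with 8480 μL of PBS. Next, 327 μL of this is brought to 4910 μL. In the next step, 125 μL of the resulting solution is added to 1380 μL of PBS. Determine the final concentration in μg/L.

28.9 μg/L

Overall dilution factor = 2 × 4.994 × 3 × 5 × 15.02 × 12.04 = 2.71 × 10⁴.
783 μg/mL / 2.71 × 10⁴ = 0.0289 μg/mL = 28.9 μg/L.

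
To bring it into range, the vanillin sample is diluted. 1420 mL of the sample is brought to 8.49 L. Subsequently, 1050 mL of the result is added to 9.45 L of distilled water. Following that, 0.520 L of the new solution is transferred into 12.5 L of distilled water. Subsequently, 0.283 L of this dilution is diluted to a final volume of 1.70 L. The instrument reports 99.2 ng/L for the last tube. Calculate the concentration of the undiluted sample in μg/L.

Overall dilution factor = 5.979 × 10 × 25.04 × 6.007 = 8993.
Original = 99.2 ng/L × 8993 = 8.92 × 10⁵ ng/L = 892 μg/L.

892 μg/L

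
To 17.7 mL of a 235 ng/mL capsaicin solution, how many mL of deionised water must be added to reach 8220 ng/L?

8220 ng/L = 8.22 ng/mL.
V₂ = C₁V₁/C₂ = 235 × 17.7 / 8.22 = 506 mL.
Diluent to add = V₂ − V₁ = 506 − 17.7 = 488 mL.

488 mL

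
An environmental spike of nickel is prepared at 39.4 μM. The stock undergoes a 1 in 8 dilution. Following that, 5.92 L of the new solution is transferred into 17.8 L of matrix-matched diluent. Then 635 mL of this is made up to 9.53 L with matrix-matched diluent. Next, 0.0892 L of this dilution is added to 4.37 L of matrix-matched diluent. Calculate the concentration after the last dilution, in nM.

1.64 nM

Overall dilution factor = 8 × 4.007 × 15.01 × 49.99 = 2.40 × 10⁴.
39.4 μM / 2.40 × 10⁴ = 1.64 × 10⁻³ μM = 1.64 nM.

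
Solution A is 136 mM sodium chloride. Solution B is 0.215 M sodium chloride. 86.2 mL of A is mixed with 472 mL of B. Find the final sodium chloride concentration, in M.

0.203 M

C_B = 0.215 M = 215 mM.
C_mix = (C_A·V_A + C_B·V_B)/(V_A + V_B) = (136×86.2 + 215×472) / 558.2 = 203 mM = 0.203 M.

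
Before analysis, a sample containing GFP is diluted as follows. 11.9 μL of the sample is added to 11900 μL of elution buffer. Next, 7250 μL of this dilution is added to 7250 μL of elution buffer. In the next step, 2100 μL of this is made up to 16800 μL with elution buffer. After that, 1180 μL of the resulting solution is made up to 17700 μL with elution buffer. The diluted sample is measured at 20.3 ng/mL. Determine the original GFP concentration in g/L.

Overall dilution factor = 1001 × 2 × 8 × 15 = 2.40 × 10⁵.
Original = 20.3 ng/mL × 2.40 × 10⁵ = 4.88 × 10⁶ ng/mL = 4.88 g/L.

4.88 g/L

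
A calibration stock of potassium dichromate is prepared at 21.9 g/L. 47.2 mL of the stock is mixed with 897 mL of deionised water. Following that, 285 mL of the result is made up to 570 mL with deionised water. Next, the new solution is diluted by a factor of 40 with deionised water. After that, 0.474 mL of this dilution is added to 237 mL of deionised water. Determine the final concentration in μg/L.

Overall dilution factor = 20.00 × 2 × 40 × 501 = 8.02 × 10⁵.
21.9 g/L / 8.02 × 10⁵ = 2.73 × 10⁻⁵ g/L = 27.3 μg/L.

27.3 μg/L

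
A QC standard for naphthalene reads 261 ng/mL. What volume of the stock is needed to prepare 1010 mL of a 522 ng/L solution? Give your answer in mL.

522 ng/L = 0.522 ng/mL.
V₁ = C₂V₂/C₁ = 0.522 × 1010 / 261 = 2.02 mL.

2.02 mL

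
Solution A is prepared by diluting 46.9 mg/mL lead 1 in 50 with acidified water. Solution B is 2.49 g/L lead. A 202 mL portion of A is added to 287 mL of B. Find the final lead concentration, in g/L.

1.85 g/L

C_A = 46.9 mg/mL / 50 = 0.938 mg/mL.
C_B = 2.49 g/L = 2.49 mg/mL.
C_mix = (C_A·V_A + C_B·V_B)/(V_A + V_B) = (0.938×202 + 2.49×287) / 489.0 = 1.85 mg/mL = 1.85 g/L.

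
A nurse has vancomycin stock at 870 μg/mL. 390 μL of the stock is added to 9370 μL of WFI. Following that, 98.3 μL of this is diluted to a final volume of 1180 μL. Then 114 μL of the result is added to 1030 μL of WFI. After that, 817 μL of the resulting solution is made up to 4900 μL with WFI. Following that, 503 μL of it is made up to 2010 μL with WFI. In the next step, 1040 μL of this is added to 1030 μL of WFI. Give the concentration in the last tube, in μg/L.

Overall dilution factor = 25.03 × 12.00 × 10.04 × 5.998 × 3.996 × 1.990 = 1.44 × 10⁵.
870 μg/mL / 1.44 × 10⁵ = 6.05 × 10⁻³ μg/mL = 6.05 μg/L.

6.05 μg/L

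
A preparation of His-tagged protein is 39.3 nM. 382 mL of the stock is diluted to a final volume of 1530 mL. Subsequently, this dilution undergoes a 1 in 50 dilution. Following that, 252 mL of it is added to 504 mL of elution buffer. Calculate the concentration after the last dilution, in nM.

0.0654 nM

Overall dilution factor = 4.005 × 50 × 3 = 601.
39.3 nM / 601 = 0.0654 nM.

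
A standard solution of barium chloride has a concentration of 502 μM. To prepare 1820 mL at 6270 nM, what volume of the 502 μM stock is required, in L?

0.0227 L

6270 nM = 6.27 μM.
V₁ = C₂V₂/C₁ = 6.27 × 1820 / 502 = 22.7 mL = 0.0227 L.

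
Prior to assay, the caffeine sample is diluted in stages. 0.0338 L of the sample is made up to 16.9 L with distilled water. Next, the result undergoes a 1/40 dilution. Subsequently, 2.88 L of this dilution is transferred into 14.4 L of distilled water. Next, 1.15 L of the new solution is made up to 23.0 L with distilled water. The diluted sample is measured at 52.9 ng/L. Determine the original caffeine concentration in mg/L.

Overall dilution factor = 500 × 40 × 6 × 20 = 2.40 × 10⁶.
Original = 52.9 ng/L × 2.40 × 10⁶ = 1.27 × 10⁸ ng/L = 127 mg/L.

127 mg/L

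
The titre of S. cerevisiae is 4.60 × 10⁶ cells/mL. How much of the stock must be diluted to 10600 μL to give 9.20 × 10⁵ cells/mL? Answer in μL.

2120 μL

V₁ = C₂V₂/C₁ = 9.20 × 10⁵ × 10600 / 4.60 × 10⁶ = 2120 μL.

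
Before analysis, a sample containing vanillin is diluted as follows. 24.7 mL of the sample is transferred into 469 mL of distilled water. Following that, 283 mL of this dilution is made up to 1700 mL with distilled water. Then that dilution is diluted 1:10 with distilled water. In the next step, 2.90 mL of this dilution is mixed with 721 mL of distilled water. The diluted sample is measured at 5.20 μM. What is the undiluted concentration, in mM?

1560 mM

Overall dilution factor = 19.99 × 6.007 × 10 × 249.6 = 3.00 × 10⁵.
Original = 5.20 μM × 3.00 × 10⁵ = 1.56 × 10⁶ μM = 1560 mM.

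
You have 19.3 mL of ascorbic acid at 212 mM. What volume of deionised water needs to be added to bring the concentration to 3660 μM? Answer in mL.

3660 μM = 3.66 mM.
V₂ = C₁V₁/C₂ = 212 × 19.3 / 3.66 = 1118 mL.
Diluent to add = V₂ − V₁ = 1118 − 19.3 = 1100 mL.

1100 mL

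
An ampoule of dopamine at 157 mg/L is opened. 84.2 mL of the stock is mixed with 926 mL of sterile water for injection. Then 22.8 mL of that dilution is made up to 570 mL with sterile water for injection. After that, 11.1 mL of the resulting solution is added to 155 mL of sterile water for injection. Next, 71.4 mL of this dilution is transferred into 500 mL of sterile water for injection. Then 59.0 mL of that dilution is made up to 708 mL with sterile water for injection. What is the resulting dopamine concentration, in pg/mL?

Overall dilution factor = 12.00 × 25 × 14.96 × 8.003 × 12 = 4.31 × 10⁵.
157 mg/L / 4.31 × 10⁵ = 3.64 × 10⁻⁴ mg/L = 364 pg/mL.

364 pg/mL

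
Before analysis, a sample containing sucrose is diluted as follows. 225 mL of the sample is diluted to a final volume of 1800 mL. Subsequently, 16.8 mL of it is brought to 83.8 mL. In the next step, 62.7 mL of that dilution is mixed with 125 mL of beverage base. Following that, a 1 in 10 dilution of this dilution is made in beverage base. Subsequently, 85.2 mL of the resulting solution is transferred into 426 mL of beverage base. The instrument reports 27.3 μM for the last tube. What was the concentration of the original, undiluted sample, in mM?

196 mM

Overall dilution factor = 8 × 4.988 × 2.994 × 10 × 6 = 7168.
Original = 27.3 μM × 7168 = 1.96 × 10⁵ μM = 196 mM.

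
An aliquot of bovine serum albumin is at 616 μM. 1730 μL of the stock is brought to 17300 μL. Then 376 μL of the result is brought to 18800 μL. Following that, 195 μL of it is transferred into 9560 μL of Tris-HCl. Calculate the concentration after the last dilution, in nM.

Overall dilution factor = 10 × 50 × 50.03 = 2.50 × 10⁴.
616 μM / 2.50 × 10⁴ = 0.0246 μM = 24.6 nM.

24.6 nM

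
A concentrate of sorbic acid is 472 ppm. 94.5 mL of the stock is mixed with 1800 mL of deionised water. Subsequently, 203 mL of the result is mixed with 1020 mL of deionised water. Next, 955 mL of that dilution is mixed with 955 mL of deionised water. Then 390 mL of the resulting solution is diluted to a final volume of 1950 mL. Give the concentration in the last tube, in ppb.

391 ppb

Overall dilution factor = 20.05 × 6.025 × 2 × 5 = 1208.
472 ppm / 1208 = 0.391 ppm = 391 ppb.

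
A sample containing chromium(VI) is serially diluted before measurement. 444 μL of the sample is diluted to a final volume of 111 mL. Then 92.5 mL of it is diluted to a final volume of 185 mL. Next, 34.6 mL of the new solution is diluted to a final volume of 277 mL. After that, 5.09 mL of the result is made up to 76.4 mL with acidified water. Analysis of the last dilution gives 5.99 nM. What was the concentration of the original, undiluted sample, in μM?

360 μM

Overall dilution factor = 250 × 2 × 8.006 × 15.01 = 6.01 × 10⁴.
Original = 5.99 nM × 6.01 × 10⁴ = 3.60 × 10⁵ nM = 360 μM.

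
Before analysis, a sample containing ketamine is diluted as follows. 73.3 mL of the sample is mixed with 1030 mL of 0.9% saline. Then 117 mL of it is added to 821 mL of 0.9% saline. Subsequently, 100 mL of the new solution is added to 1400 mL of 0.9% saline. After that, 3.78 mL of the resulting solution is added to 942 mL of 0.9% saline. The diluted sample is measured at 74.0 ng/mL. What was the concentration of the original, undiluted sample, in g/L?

Overall dilution factor = 15.05 × 8.017 × 15 × 250.2 = 4.53 × 10⁵.
Original = 74.0 ng/mL × 4.53 × 10⁵ = 3.35 × 10⁷ ng/mL = 33.5 g/L.

33.5 g/L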